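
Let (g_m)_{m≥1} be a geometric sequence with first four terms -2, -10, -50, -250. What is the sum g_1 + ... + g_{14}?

Common ratio r = 5.
g_m = (-2)·5^(m-1).
S = (-2)·(5^14 - 1)/(5 - 1) = (-2)·(6103515625 - 1)/(4) = -3051757812.

-3051757812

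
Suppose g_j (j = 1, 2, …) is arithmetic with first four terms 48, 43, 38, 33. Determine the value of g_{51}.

Common difference d = -5.
g_j = 48 + (j - 1)·(-5).
g_{51} = 48 + 50·(-5) = -202.

-202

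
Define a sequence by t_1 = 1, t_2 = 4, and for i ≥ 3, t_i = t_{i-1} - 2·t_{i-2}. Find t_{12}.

114

Iterate the recurrence:
t_3 = 2  t_4 = -6  t_5 = -10  t_6 = 2  t_7 = 22  t_8 = 18  t_9 = -26  t_{10} = -62  t_{11} = -10  t_{12} = 114.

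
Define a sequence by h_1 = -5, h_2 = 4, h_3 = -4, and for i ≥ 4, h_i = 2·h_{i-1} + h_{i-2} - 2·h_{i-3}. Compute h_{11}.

Iterate the recurrence:
h_4 = 6  h_5 = 0  h_6 = 14  h_7 = 16  h_8 = 46  h_9 = 80  h_{10} = 174  h_{11} = 336.

336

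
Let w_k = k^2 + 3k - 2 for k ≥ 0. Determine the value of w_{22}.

w_{22} = 1·22^2 + 3·22 - 2 = 548.

548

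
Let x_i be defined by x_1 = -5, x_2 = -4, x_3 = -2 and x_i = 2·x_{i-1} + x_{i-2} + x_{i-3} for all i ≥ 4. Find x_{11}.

-8537

x_4 = -13  x_5 = -32  x_6 = -79  x_7 = -203  x_8 = -517  x_9 = -1316  x_{10} = -3352  x_{11} = -8537.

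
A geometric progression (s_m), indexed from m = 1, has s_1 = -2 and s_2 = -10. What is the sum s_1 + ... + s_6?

Common ratio r = 5.
s_m = (-2)·5^(m-1).
S = (-2)·(5^6 - 1)/(5 - 1) = (-2)·(15625 - 1)/(4) = -7812.

-7812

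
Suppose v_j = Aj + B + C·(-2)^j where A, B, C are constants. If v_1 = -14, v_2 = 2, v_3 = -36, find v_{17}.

-393256

Plug in j = 1, 2, 3: A + B - 2C = -14; 2A + B + 4C = 2; 3A + B - 8C = -36.
Subtracting the first from the second: A + 6C = 16.
Subtracting the second from the third: A - 12C = -38.
Solving: C = 3, A = -2, then B = -6.
So v_j = -2·j + (-6) + 3·(-2)^j; at j=17 this is -393256.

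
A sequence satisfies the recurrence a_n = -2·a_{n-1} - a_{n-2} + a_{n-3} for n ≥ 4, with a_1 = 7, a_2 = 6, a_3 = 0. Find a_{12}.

a_4 = 1, a_5 = 4, a_6 = -9, a_7 = 15, a_8 = -17, a_9 = 10, a_{10} = 12, a_{11} = -51, a_{12} = 100.

100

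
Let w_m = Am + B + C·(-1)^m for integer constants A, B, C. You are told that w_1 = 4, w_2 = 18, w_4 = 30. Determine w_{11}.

The three given values yield: A + B - C = 4; 2A + B + C = 18; 4A + B + C = 30.
Subtracting the first from the second: A + 2C = 14.
Subtracting the second from the third: 2A = 12.
Solving: C = 4, A = 6, then B = 2.
Therefore w_{11} = 66 + 2 + 4·(-1) = 64.

64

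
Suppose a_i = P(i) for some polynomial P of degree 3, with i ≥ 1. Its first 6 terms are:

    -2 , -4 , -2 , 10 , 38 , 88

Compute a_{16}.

1st diffs: -2, 2, 12, 28, 50.
2nd diffs: 4, 10, 16, 22.
3rd diffs: 6, 6, 6 (constant).
Newton forward-difference form: a_i = -2 + (-2)·C(i-1,1) + 4·C(i-1,2) + 6·C(i-1,3).
At i = 16: i-1 = 15, so a_{16} = -2 - 30 + 420 + 2730 = 3118.

3118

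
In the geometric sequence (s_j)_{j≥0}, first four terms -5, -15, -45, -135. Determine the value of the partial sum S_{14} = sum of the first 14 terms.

Common ratio r = 3.
s_j = (-5)·3^(j-0).
S = (-5)·(3^14 - 1)/(3 - 1) = (-5)·(4782969 - 1)/(2) = -11957420.

-11957420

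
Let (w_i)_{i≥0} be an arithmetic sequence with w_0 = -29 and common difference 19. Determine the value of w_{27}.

484

w_i = -29 + (i - 0)·19.
w_{27} = -29 + 27·19 = 484.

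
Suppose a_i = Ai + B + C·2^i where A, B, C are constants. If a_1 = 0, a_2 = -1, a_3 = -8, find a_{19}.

-1572768

At i = 1, 2, 3: A + B + 2C = 0; 2A + B + 4C = -1; 3A + B + 8C = -8.
Subtracting the first from the second: A + 2C = -1.
Subtracting the second from the third: A + 4C = -7.
Solving: C = -3, A = 5, then B = 1.
Therefore a_{19} = 95 + 1 + (-3)·524288 = -1572768.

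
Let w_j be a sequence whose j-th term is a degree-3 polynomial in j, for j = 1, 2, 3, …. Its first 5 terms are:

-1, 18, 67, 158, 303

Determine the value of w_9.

1663

1st diffs: 19, 49, 91, 145.
2nd diffs: 30, 42, 54.
3rd diffs: 12, 12 (constant).
Newton forward-difference form: w_j = -1 + 19·C(j-1,1) + 30·C(j-1,2) + 12·C(j-1,3).
At j = 9: j-1 = 8, so w_9 = -1 + 152 + 840 + 672 = 1663.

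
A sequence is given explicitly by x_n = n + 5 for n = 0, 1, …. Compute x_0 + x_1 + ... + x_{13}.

Over n = 0..13: Σn = 91.
Total = (1)·91 + (5)·14 = 161.

161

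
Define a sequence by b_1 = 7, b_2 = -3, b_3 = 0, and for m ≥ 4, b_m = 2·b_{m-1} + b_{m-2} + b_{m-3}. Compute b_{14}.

b_4 = 4; b_5 = 5; b_6 = 14; …; b_{11} = 1538; b_{12} = 3917; b_{13} = 9976; b_{14} = 25407.

25407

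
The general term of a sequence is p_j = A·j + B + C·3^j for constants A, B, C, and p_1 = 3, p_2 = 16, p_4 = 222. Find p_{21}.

Write the equations: A + B + 3C = 3; 2A + B + 9C = 16; 4A + B + 81C = 222.
Subtracting the first from the second: A + 6C = 13.
Subtracting the second from the third: 2A + 72C = 206.
Solving: C = 3, A = -5, then B = -1.
Hence p_{21} = -5·21 + (-1) + 3·10460353203 = 31381059503.

31381059503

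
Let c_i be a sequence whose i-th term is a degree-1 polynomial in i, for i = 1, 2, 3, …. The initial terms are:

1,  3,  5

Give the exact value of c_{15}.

29

1st diffs: 2, 2 (constant).
So c_i = 2i - 1.
Evaluating at i = 15 gives c_{15} = 29.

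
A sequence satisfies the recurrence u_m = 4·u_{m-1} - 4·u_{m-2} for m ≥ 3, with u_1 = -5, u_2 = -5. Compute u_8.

1600

Applying the relation repeatedly:
u_3 = 0;  u_4 = 20;  u_5 = 80;  u_6 = 240;  u_7 = 640;  u_8 = 1600.
(Characteristic roots are 2 and 2.)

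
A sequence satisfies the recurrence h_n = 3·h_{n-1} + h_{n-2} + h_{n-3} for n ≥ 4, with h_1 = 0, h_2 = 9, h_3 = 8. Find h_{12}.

Step forward from the initial values:
h_4 = 33  h_5 = 116  h_6 = 389  h_7 = 1316  h_8 = 4453  h_9 = 15064  h_{10} = 50961  h_{11} = 172400  h_{12} = 583225.

583225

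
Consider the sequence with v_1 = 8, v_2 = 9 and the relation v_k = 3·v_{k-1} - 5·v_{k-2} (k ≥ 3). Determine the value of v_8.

Iterate the recurrence:
v_3 = -13; v_4 = -84; v_5 = -187; v_6 = -141; v_7 = 512; v_8 = 2241.

2241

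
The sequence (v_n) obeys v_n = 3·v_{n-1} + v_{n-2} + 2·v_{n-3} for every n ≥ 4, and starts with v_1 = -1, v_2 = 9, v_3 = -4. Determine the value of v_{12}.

-27960

Step forward from the initial values:
v_4 = -5  v_5 = -1  v_6 = -16  v_7 = -59  v_8 = -195  v_9 = -676  v_{10} = -2341  v_{11} = -8089  v_{12} = -27960.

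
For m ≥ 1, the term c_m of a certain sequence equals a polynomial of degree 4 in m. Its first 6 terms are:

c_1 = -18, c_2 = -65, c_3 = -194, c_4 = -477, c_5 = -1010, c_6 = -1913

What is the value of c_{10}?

-12465

1st diffs: -47, -129, -283, -533, -903.
2nd diffs: -82, -154, -250, -370.
3rd diffs: -72, -96, -120.
4th diffs: -24, -24 (constant).
So c_m = -m^4 - 2m^3 - 4m^2 - 6m - 5.
Evaluating at m = 10 gives c_{10} = -12465.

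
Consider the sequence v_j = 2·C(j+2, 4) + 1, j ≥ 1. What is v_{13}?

C(15, 4) = 1365, so v_{13} = 2731.

2731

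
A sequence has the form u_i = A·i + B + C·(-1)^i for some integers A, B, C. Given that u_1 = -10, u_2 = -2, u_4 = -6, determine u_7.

-22

At i = 1, 2, 4: A + B - C = -10; 2A + B + C = -2; 4A + B + C = -6.
Subtracting the first from the second: A + 2C = 8.
Subtracting the second from the third: 2A = -4.
Solving: C = 5, A = -2, then B = -3.
So u_i = -2·i + (-3) + 5·(-1)^i; at i=7 this is -22.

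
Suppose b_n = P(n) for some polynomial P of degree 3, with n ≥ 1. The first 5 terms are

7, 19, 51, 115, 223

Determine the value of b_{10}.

1st diffs: 12, 32, 64, 108.
2nd diffs: 20, 32, 44.
3rd diffs: 12, 12 (constant).
Newton forward-difference form: b_n = 7 + 12·C(n-1,1) + 20·C(n-1,2) + 12·C(n-1,3).
At n = 10: n-1 = 9, so b_{10} = 7 + 108 + 720 + 1008 = 1843.

1843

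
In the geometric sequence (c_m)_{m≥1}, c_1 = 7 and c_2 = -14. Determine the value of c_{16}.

-229376

Common ratio r = -2.
c_m = 7·(-2)^(m-1).
c_{16} = 7·(-2)^15 = -229376.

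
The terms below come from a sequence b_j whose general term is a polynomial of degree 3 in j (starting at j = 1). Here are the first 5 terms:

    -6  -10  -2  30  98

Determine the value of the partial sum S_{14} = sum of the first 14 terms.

1st diffs: -4, 8, 32, 68.
2nd diffs: 12, 24, 36.
3rd diffs: 12, 12 (constant).
Newton forward-difference form: b_j = -6 + (-4)·C(j-1,1) + 12·C(j-1,2) + 12·C(j-1,3).
Continuing: …, 214, 390, 638, 970, …, b_{14} = 4310.
Summing j = 1..14 (14 terms) gives 15932.

15932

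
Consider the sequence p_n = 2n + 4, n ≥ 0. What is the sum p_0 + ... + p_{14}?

Over n = 0..14: Σn = 105.
Total = (2)·105 + (4)·15 = 270.

270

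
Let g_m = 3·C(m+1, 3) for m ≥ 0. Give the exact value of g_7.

C(8, 3) = 56, so g_7 = 168.

168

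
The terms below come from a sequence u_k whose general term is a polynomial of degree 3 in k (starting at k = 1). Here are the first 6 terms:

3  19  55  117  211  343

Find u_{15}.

1st diffs: 16, 36, 62, 94, 132.
2nd diffs: 20, 26, 32, 38.
3rd diffs: 6, 6, 6 (constant).
So u_k = k^3 + 4k^2 - 3k + 1.
Evaluating at k = 15 gives u_{15} = 4231.

4231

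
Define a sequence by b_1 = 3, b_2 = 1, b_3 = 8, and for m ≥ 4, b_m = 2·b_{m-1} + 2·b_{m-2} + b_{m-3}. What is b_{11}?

Iterate the recurrence:
b_4 = 21  b_5 = 59  b_6 = 168  b_7 = 475  b_8 = 1345  b_9 = 3808  b_{10} = 10781  b_{11} = 30523.

30523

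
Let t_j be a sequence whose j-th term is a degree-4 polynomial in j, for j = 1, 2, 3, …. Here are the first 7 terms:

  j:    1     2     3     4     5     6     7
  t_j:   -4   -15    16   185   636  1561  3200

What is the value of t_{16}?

113441

1st diffs: -11, 31, 169, 451, 925, 1639.
2nd diffs: 42, 138, 282, 474, 714.
3rd diffs: 96, 144, 192, 240.
4th diffs: 48, 48, 48 (constant).
Newton forward-difference form: t_j = -4 + (-11)·C(j-1,1) + 42·C(j-1,2) + 96·C(j-1,3) + 48·C(j-1,4).
At j = 16: j-1 = 15, so t_{16} = -4 - 165 + 4410 + 43680 + 65520 = 113441.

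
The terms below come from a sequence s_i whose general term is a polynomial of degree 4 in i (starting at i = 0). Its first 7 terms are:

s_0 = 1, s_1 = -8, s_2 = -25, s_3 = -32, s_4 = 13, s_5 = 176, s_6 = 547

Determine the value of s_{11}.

1st diffs: -9, -17, -7, 45, 163, 371.
2nd diffs: -8, 10, 52, 118, 208.
3rd diffs: 18, 42, 66, 90.
4th diffs: 24, 24, 24 (constant).
Newton forward-difference form: s_i = 1 + (-9)·C(i,1) + (-8)·C(i,2) + 18·C(i,3) + 24·C(i,4).
At i = 11: i = 11, so s_{11} = 1 - 99 - 440 + 2970 + 7920 = 10352.

10352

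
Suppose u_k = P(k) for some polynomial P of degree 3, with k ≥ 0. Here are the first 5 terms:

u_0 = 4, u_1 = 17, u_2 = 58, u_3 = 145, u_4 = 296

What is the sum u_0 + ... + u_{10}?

11319

1st diffs: 13, 41, 87, 151.
2nd diffs: 28, 46, 64.
3rd diffs: 18, 18 (constant).
Newton forward-difference form: u_k = 4 + 13·C(k,1) + 28·C(k,2) + 18·C(k,3).
Continuing: …, 529, 862, 1313, 1900, …, u_{10} = 3554.
Summing k = 0..10 (11 terms) gives 11319.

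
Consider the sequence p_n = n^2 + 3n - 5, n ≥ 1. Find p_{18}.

p_{18} = 1·18^2 + 3·18 - 5 = 373.

373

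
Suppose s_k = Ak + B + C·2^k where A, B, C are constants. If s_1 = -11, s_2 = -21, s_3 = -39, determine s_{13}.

Write the equations: A + B + 2C = -11; 2A + B + 4C = -21; 3A + B + 8C = -39.
Subtracting the first from the second: A + 2C = -10.
Subtracting the second from the third: A + 4C = -18.
Solving: C = -4, A = -2, then B = -1.
Therefore s_{13} = -26 + (-1) + (-4)·8192 = -32795.

-32795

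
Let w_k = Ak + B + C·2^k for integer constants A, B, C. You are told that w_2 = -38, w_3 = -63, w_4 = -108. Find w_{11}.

At k = 2, 3, 4: 2A + B + 4C = -38; 3A + B + 8C = -63; 4A + B + 16C = -108.
Subtracting the first from the second: A + 4C = -25.
Subtracting the second from the third: A + 8C = -45.
Solving: C = -5, A = -5, then B = -8.
Hence w_{11} = -5·11 + (-8) + (-5)·2048 = -10303.

-10303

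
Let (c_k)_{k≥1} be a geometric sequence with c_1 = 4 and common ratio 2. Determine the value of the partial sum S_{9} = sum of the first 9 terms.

2044

c_k = 4·2^(k-1).
S = 4·(2^9 - 1)/(2 - 1) = 4·(512 - 1)/(1) = 2044.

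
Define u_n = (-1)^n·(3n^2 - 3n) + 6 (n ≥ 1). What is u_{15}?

-624

(-1)^15 = -1; 3n^2 - 3n at n=15 is 630; so u_{15} = -624.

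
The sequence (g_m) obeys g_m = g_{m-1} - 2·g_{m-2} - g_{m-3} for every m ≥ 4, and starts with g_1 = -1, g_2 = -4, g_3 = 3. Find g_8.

Iterate the recurrence:
g_4 = 12; g_5 = 10; g_6 = -17; g_7 = -49; g_8 = -25.

-25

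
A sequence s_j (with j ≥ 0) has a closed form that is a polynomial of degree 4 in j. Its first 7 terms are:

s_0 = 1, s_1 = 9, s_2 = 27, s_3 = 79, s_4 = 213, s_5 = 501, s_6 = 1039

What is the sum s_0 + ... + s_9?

1st diffs: 8, 18, 52, 134, 288, 538.
2nd diffs: 10, 34, 82, 154, 250.
3rd diffs: 24, 48, 72, 96.
4th diffs: 24, 24, 24 (constant).
Newton forward-difference form: s_j = 1 + 8·C(j,1) + 10·C(j,2) + 24·C(j,3) + 24·C(j,4).
Continuing: 1947, 3369, 5473.
Summing j = 0..9 (10 terms) gives 12658.

12658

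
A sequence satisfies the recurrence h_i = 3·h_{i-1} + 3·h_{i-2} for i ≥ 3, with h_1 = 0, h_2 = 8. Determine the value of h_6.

Compute successive terms:
h_3 = 24  h_4 = 96  h_5 = 360  h_6 = 1368.

1368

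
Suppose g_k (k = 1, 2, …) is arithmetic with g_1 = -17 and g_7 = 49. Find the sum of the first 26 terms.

Common difference d = (49 - (-17)) / (7 - 1) = 11.
g_k = -17 + (k - 1)·11.
g_{26} = 258; S = 26·(-17 + 258)/2 = 3133.

3133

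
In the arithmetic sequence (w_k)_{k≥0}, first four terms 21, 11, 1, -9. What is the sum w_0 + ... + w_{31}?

Common difference d = -10.
w_k = 21 + (k - 0)·(-10).
w_{31} = -289; S = 32·(21 + (-289))/2 = -4288.

-4288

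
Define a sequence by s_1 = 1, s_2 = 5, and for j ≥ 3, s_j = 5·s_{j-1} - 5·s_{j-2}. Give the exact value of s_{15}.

106562500

s_3 = 20; s_4 = 75; s_5 = 275; …; s_{12} = 2250000; s_{13} = 8140625; s_{14} = 29453125; s_{15} = 106562500.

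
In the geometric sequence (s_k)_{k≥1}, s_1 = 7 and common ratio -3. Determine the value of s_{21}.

s_k = 7·(-3)^(k-1).
s_{21} = 7·(-3)^20 = 24407490807.

24407490807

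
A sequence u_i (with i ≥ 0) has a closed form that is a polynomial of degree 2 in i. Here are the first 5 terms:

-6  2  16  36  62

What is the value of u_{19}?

1172

1st diffs: 8, 14, 20, 26.
2nd diffs: 6, 6, 6 (constant).
Newton forward-difference form: u_i = -6 + 8·C(i,1) + 6·C(i,2).
At i = 19: i = 19, so u_{19} = -6 + 152 + 1026 = 1172.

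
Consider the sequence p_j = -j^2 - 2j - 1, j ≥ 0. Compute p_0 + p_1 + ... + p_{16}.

-1785

Over j = 0..16: Σj = 136, Σj² = 1496.
Total = (-1)·1496 + (-2)·136 + (-1)·17 = -1785.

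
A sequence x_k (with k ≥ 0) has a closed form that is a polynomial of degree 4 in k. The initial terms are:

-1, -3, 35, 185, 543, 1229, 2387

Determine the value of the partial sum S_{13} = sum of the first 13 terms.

93639

1st diffs: -2, 38, 150, 358, 686, 1158.
2nd diffs: 40, 112, 208, 328, 472.
3rd diffs: 72, 96, 120, 144.
4th diffs: 24, 24, 24 (constant).
So x_k = k^4 + 6k^3 - 5k^2 - 4k - 1.
Continuing: …, 4185, 6815, 10493, 15459, …, x_{12} = 30335.
Summing k = 0..12 (13 terms) gives 93639.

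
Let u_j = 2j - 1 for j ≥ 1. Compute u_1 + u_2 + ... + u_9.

81

Over j = 1..9: Σj = 45.
Total = (2)·45 + (-1)·9 = 81.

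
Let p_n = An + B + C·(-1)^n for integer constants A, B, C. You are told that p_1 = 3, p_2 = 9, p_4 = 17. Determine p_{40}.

At n = 1, 2, 4: A + B - C = 3; 2A + B + C = 9; 4A + B + C = 17.
Subtracting the first from the second: A + 2C = 6.
Subtracting the second from the third: 2A = 8.
Solving: C = 1, A = 4, then B = 0.
Therefore p_{40} = 160 + 0 + 1·1 = 161.

161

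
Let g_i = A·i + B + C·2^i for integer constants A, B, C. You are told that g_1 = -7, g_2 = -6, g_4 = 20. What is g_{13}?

The three given values yield: A + B + 2C = -7; 2A + B + 4C = -6; 4A + B + 16C = 20.
Subtracting the first from the second: A + 2C = 1.
Subtracting the second from the third: 2A + 12C = 26.
Solving: C = 3, A = -5, then B = -8.
So g_i = -5·i + (-8) + 3·2^i; at i=13 this is 24503.

24503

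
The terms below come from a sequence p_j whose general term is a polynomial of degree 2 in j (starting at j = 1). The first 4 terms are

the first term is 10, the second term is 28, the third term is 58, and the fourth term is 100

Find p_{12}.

1st diffs: 18, 30, 42.
2nd diffs: 12, 12 (constant).
Newton forward-difference form: p_j = 10 + 18·C(j-1,1) + 12·C(j-1,2).
At j = 12: j-1 = 11, so p_{12} = 10 + 198 + 660 = 868.

868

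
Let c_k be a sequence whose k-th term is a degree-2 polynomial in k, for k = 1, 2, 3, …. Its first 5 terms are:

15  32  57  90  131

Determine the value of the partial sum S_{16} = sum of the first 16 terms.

6760

1st diffs: 17, 25, 33, 41.
2nd diffs: 8, 8, 8 (constant).
Newton forward-difference form: c_k = 15 + 17·C(k-1,1) + 8·C(k-1,2).
Continuing: …, 180, 237, 302, 375, …, c_{16} = 1110.
Summing k = 1..16 (16 terms) gives 6760.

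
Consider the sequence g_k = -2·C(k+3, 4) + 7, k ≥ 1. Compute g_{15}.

-6113

C(18, 4) = 3060, so g_{15} = -6113.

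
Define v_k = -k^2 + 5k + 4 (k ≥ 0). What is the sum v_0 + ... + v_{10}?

Over k = 0..10: Σk = 55, Σk² = 385.
Total = (-1)·385 + (5)·55 + (4)·11 = -66.

-66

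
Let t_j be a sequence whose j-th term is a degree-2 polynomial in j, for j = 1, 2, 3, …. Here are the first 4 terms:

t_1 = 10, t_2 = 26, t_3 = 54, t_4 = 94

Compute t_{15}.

1st diffs: 16, 28, 40.
2nd diffs: 12, 12 (constant).
Newton forward-difference form: t_j = 10 + 16·C(j-1,1) + 12·C(j-1,2).
At j = 15: j-1 = 14, so t_{15} = 10 + 224 + 1092 = 1326.

1326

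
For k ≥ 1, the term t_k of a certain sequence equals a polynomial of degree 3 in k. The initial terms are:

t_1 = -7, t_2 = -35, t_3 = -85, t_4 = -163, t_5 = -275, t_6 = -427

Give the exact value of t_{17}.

1st diffs: -28, -50, -78, -112, -152.
2nd diffs: -22, -28, -34, -40.
3rd diffs: -6, -6, -6 (constant).
Newton forward-difference form: t_k = -7 + (-28)·C(k-1,1) + (-22)·C(k-1,2) + (-6)·C(k-1,3).
At k = 17: k-1 = 16, so t_{17} = -7 - 448 - 2640 - 3360 = -6455.

-6455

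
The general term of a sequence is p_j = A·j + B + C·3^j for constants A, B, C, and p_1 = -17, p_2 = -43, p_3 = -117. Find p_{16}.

Plug in j = 1, 2, 3: A + B + 3C = -17; 2A + B + 9C = -43; 3A + B + 27C = -117.
Subtracting the first from the second: A + 6C = -26.
Subtracting the second from the third: A + 18C = -74.
Solving: C = -4, A = -2, then B = -3.
So p_j = -2·j + (-3) + (-4)·3^j; at j=16 this is -172186919.

-172186919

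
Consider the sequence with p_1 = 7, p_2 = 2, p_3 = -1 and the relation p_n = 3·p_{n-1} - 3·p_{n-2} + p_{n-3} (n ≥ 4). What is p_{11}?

Compute successive terms:
p_4 = -2, p_5 = -1, p_6 = 2, p_7 = 7, p_8 = 14, p_9 = 23, p_{10} = 34, p_{11} = 47.

47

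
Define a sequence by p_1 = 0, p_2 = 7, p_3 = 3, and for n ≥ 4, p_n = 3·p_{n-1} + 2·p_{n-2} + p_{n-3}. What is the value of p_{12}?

673112

p_4 = 23;  p_5 = 82;  p_6 = 295;  p_7 = 1072;  p_8 = 3888;  p_9 = 14103;  p_{10} = 51157;  p_{11} = 185565;  p_{12} = 673112.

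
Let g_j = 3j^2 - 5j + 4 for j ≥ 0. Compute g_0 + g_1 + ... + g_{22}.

10212

Over j = 0..22: Σj = 253, Σj² = 3795.
Total = (3)·3795 + (-5)·253 + (4)·23 = 10212.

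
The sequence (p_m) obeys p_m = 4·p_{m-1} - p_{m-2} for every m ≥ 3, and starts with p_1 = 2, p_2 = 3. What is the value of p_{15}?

Applying the relation repeatedly:
p_3 = 10, p_4 = 37, p_5 = 138, …, p_{12} = 1391525, p_{13} = 5193242, p_{14} = 19381443, p_{15} = 72332530.

72332530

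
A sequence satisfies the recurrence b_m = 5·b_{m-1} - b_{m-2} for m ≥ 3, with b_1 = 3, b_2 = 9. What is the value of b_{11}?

Applying the relation repeatedly:
b_3 = 42  b_4 = 201  b_5 = 963  b_6 = 4614  b_7 = 22107  b_8 = 105921  b_9 = 507498  b_{10} = 2431569  b_{11} = 11650347.

11650347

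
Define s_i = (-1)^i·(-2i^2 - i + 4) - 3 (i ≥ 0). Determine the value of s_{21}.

(-1)^21 = -1; -2i^2 - i + 4 at i=21 is -899; so s_{21} = 896.

896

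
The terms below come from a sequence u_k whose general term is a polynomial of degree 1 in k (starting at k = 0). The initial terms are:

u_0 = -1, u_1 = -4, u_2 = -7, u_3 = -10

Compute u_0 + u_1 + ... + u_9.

1st diffs: -3, -3, -3 (constant).
So u_k = -3k - 1.
Continuing: …, -13, -16, -19, -22, …, u_9 = -28.
Summing k = 0..9 (10 terms) gives -145.

-145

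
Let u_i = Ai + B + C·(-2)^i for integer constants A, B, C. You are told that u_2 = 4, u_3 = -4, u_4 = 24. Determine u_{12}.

The three given values yield: 2A + B + 4C = 4; 3A + B - 8C = -4; 4A + B + 16C = 24.
Subtracting the first from the second: A - 12C = -8.
Subtracting the second from the third: A + 24C = 28.
Solving: C = 1, A = 4, then B = -8.
Hence u_{12} = 4·12 + (-8) + 1·4096 = 4136.

4136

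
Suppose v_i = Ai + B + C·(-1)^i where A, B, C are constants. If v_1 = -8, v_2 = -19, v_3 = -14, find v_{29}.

-92

Write the equations: A + B - C = -8; 2A + B + C = -19; 3A + B - C = -14.
Subtracting the first from the second: A + 2C = -11.
Subtracting the second from the third: A - 2C = 5.
Solving: C = -4, A = -3, then B = -9.
Hence v_{29} = -3·29 + (-9) + (-4)·(-1) = -92.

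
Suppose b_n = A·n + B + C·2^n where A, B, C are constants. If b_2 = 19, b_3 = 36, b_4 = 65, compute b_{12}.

12345

Plug in n = 2, 3, 4: 2A + B + 4C = 19; 3A + B + 8C = 36; 4A + B + 16C = 65.
Subtracting the first from the second: A + 4C = 17.
Subtracting the second from the third: A + 8C = 29.
Solving: C = 3, A = 5, then B = -3.
Therefore b_{12} = 60 + (-3) + 3·4096 = 12345.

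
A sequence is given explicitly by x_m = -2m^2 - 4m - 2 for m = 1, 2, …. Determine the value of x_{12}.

x_{12} = -2·12^2 - 4·12 - 2 = -338.

-338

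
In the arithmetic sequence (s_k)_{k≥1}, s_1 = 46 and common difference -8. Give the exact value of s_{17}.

-82

s_k = 46 + (k - 1)·(-8).
s_{17} = 46 + 16·(-8) = -82.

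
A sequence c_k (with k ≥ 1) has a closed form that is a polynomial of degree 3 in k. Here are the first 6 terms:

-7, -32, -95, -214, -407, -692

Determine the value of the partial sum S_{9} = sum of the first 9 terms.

-6423

1st diffs: -25, -63, -119, -193, -285.
2nd diffs: -38, -56, -74, -92.
3rd diffs: -18, -18, -18 (constant).
Newton forward-difference form: c_k = -7 + (-25)·C(k-1,1) + (-38)·C(k-1,2) + (-18)·C(k-1,3).
Continuing: -1087, -1610, -2279.
Summing k = 1..9 (9 terms) gives -6423.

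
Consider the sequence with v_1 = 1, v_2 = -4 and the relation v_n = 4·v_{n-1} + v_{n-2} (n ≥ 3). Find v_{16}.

-2135849192

Iterate the recurrence:
v_3 = -15, v_4 = -64, v_5 = -271, …, v_{13} = -28098415, v_{14} = -119026796, v_{15} = -504205599, v_{16} = -2135849192.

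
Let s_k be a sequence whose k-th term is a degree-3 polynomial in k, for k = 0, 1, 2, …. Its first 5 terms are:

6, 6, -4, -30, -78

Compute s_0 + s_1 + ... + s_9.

-2400

1st diffs: 0, -10, -26, -48.
2nd diffs: -10, -16, -22.
3rd diffs: -6, -6 (constant).
Newton forward-difference form: s_k = 6 + (-10)·C(k,2) + (-6)·C(k,3).
Continuing: …, -154, -264, -414, -610, …, s_9 = -858.
Summing k = 0..9 (10 terms) gives -2400.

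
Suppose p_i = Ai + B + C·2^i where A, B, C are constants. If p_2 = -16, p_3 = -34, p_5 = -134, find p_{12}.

The three given values yield: 2A + B + 4C = -16; 3A + B + 8C = -34; 5A + B + 32C = -134.
Subtracting the first from the second: A + 4C = -18.
Subtracting the second from the third: 2A + 24C = -100.
Solving: C = -4, A = -2, then B = 4.
Hence p_{12} = -2·12 + 4 + (-4)·4096 = -16404.

-16404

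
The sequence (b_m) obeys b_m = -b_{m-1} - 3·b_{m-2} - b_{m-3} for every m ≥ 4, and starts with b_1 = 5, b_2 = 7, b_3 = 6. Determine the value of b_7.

Iterate the recurrence:
b_4 = -32;  b_5 = 7;  b_6 = 83;  b_7 = -72.

-72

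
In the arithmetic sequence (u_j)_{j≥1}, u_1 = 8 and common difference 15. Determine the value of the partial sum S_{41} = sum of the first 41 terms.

12628

u_j = 8 + (j - 1)·15.
u_{41} = 608; S = 41·(8 + 608)/2 = 12628.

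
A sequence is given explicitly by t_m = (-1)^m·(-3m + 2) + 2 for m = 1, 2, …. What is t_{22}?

(-1)^22 = 1; -3m + 2 at m=22 is -64; so t_{22} = -62.

-62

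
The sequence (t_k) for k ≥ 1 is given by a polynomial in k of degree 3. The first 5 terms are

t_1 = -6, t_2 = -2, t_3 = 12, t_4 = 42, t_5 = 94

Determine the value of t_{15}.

3144

1st diffs: 4, 14, 30, 52.
2nd diffs: 10, 16, 22.
3rd diffs: 6, 6 (constant).
Newton forward-difference form: t_k = -6 + 4·C(k-1,1) + 10·C(k-1,2) + 6·C(k-1,3).
At k = 15: k-1 = 14, so t_{15} = -6 + 56 + 910 + 2184 = 3144.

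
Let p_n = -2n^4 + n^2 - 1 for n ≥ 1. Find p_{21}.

p_{21} = -2·21^4 + 1·21^2 - 1 = -388522.

-388522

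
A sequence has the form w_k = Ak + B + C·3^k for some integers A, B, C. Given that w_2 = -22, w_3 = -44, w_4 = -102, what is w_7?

-2220

The three given values yield: 2A + B + 9C = -22; 3A + B + 27C = -44; 4A + B + 81C = -102.
Subtracting the first from the second: A + 18C = -22.
Subtracting the second from the third: A + 54C = -58.
Solving: C = -1, A = -4, then B = -5.
Therefore w_7 = -28 + (-5) + (-1)·2187 = -2220.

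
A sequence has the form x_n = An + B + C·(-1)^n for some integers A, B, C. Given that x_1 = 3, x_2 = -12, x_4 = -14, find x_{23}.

The three given values yield: A + B - C = 3; 2A + B + C = -12; 4A + B + C = -14.
Subtracting the first from the second: A + 2C = -15.
Subtracting the second from the third: 2A = -2.
Solving: C = -7, A = -1, then B = -3.
Hence x_{23} = -1·23 + (-3) + (-7)·(-1) = -19.

-19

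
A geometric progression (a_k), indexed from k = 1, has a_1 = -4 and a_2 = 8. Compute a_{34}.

34359738368

Common ratio r = -2.
a_k = (-4)·(-2)^(k-1).
a_{34} = (-4)·(-2)^33 = 34359738368.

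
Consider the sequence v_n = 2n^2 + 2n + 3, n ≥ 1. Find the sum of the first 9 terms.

687

Over n = 1..9: Σn = 45, Σn² = 285.
Total = (2)·285 + (2)·45 + (3)·9 = 687.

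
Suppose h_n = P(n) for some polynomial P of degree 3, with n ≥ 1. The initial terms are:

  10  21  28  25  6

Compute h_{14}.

1st diffs: 11, 7, -3, -19.
2nd diffs: -4, -10, -16.
3rd diffs: -6, -6 (constant).
Newton forward-difference form: h_n = 10 + 11·C(n-1,1) + (-4)·C(n-1,2) + (-6)·C(n-1,3).
At n = 14: n-1 = 13, so h_{14} = 10 + 143 - 312 - 1716 = -1875.

-1875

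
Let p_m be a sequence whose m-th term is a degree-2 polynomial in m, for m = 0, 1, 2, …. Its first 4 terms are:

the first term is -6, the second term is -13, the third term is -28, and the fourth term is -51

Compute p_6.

1st diffs: -7, -15, -23.
2nd diffs: -8, -8 (constant).
Newton forward-difference form: p_m = -6 + (-7)·C(m,1) + (-8)·C(m,2).
At m = 6: m = 6, so p_6 = -6 - 42 - 120 = -168.

-168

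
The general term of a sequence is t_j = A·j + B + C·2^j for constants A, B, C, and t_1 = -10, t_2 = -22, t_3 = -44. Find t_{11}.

The three given values yield: A + B + 2C = -10; 2A + B + 4C = -22; 3A + B + 8C = -44.
Subtracting the first from the second: A + 2C = -12.
Subtracting the second from the third: A + 4C = -22.
Solving: C = -5, A = -2, then B = 2.
Hence t_{11} = -2·11 + 2 + (-5)·2048 = -10260.

-10260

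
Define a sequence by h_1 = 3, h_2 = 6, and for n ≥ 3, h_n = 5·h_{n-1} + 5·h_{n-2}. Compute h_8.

300750

Step forward from the initial values:
h_3 = 45  h_4 = 255  h_5 = 1500  h_6 = 8775  h_7 = 51375  h_8 = 300750.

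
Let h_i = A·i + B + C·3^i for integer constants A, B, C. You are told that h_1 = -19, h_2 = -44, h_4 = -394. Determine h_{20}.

Plug in i = 1, 2, 4: A + B + 3C = -19; 2A + B + 9C = -44; 4A + B + 81C = -394.
Subtracting the first from the second: A + 6C = -25.
Subtracting the second from the third: 2A + 72C = -350.
Solving: C = -5, A = 5, then B = -9.
So h_i = 5·i + (-9) + (-5)·3^i; at i=20 this is -17433921914.

-17433921914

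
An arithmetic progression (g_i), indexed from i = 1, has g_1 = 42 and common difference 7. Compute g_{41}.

g_i = 42 + (i - 1)·7.
g_{41} = 42 + 40·7 = 322.

322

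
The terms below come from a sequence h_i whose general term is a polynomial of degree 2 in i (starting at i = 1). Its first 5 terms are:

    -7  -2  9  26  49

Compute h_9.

201

1st diffs: 5, 11, 17, 23.
2nd diffs: 6, 6, 6 (constant).
Newton forward-difference form: h_i = -7 + 5·C(i-1,1) + 6·C(i-1,2).
At i = 9: i-1 = 8, so h_9 = -7 + 40 + 168 = 201.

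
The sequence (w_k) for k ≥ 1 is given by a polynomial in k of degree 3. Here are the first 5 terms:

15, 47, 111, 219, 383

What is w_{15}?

1st diffs: 32, 64, 108, 164.
2nd diffs: 32, 44, 56.
3rd diffs: 12, 12 (constant).
Newton forward-difference form: w_k = 15 + 32·C(k-1,1) + 32·C(k-1,2) + 12·C(k-1,3).
At k = 15: k-1 = 14, so w_{15} = 15 + 448 + 2912 + 4368 = 7743.

7743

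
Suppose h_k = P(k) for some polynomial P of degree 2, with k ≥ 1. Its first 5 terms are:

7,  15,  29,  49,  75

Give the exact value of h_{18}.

1st diffs: 8, 14, 20, 26.
2nd diffs: 6, 6, 6 (constant).
Newton forward-difference form: h_k = 7 + 8·C(k-1,1) + 6·C(k-1,2).
At k = 18: k-1 = 17, so h_{18} = 7 + 136 + 816 = 959.

959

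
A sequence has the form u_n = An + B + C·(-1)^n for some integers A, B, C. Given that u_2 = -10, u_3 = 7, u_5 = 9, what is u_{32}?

The three given values yield: 2A + B + C = -10; 3A + B - C = 7; 5A + B - C = 9.
Subtracting the first from the second: A - 2C = 17.
Subtracting the second from the third: 2A = 2.
Solving: C = -8, A = 1, then B = -4.
So u_n = 1·n + (-4) + (-8)·(-1)^n; at n=32 this is 20.

20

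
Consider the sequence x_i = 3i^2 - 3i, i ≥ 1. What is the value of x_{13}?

x_{13} = 3·13^2 - 3·13 = 468.

468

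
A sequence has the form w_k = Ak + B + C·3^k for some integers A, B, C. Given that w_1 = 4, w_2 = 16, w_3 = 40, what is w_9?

At k = 1, 2, 3: A + B + 3C = 4; 2A + B + 9C = 16; 3A + B + 27C = 40.
Subtracting the first from the second: A + 6C = 12.
Subtracting the second from the third: A + 18C = 24.
Solving: C = 1, A = 6, then B = -5.
So w_k = 6·k + (-5) + 1·3^k; at k=9 this is 19732.

19732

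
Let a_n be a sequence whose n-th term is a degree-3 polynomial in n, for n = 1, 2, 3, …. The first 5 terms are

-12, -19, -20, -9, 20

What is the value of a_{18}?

4765

1st diffs: -7, -1, 11, 29.
2nd diffs: 6, 12, 18.
3rd diffs: 6, 6 (constant).
So a_n = n^3 - 3n^2 - 5n - 5.
Evaluating at n = 18 gives a_{18} = 4765.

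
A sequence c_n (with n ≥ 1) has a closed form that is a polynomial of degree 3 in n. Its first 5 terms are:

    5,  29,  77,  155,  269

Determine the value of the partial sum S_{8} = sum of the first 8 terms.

2476

1st diffs: 24, 48, 78, 114.
2nd diffs: 24, 30, 36.
3rd diffs: 6, 6 (constant).
Newton forward-difference form: c_n = 5 + 24·C(n-1,1) + 24·C(n-1,2) + 6·C(n-1,3).
Continuing: 425, 629, 887.
Summing n = 1..8 (8 terms) gives 2476.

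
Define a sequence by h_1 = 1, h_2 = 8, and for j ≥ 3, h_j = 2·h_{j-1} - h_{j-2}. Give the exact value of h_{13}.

85

h_3 = 15, h_4 = 22, h_5 = 29, …, h_{10} = 64, h_{11} = 71, h_{12} = 78, h_{13} = 85.
(Characteristic roots are 1 and 1.)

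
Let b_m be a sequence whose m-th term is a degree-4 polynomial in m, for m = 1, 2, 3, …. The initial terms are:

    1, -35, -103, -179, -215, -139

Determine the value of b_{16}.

39781

1st diffs: -36, -68, -76, -36, 76.
2nd diffs: -32, -8, 40, 112.
3rd diffs: 24, 48, 72.
4th diffs: 24, 24 (constant).
Newton forward-difference form: b_m = 1 + (-36)·C(m-1,1) + (-32)·C(m-1,2) + 24·C(m-1,3) + 24·C(m-1,4).
At m = 16: m-1 = 15, so b_{16} = 1 - 540 - 3360 + 10920 + 32760 = 39781.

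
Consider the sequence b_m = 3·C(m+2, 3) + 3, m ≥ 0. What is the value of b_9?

498

C(11, 3) = 165, so b_9 = 498.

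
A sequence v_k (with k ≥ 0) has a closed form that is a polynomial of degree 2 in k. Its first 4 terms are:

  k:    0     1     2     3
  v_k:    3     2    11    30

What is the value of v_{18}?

1515

1st diffs: -1, 9, 19.
2nd diffs: 10, 10 (constant).
So v_k = 5k^2 - 6k + 3.
Evaluating at k = 18 gives v_{18} = 1515.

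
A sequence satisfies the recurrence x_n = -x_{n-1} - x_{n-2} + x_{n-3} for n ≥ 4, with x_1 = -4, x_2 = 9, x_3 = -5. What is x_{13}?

54

Iterate the recurrence:
x_4 = -8  x_5 = 22  x_6 = -19  x_7 = -11  x_8 = 52  x_9 = -60  x_{10} = -3  x_{11} = 115  x_{12} = -172  x_{13} = 54.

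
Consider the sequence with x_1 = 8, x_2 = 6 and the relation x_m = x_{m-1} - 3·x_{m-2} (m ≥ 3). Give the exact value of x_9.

Iterate the recurrence:
x_3 = -18; x_4 = -36; x_5 = 18; x_6 = 126; x_7 = 72; x_8 = -306; x_9 = -522.

-522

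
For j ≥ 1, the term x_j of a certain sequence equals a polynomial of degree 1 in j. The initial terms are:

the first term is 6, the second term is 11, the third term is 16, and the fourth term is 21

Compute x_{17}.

86

1st diffs: 5, 5, 5 (constant).
So x_j = 5j + 1.
Evaluating at j = 17 gives x_{17} = 86.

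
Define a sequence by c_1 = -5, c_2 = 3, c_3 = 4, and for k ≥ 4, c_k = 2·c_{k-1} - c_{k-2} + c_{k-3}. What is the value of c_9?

Step forward from the initial values:
c_4 = 0;  c_5 = -1;  c_6 = 2;  c_7 = 5;  c_8 = 7;  c_9 = 11.

11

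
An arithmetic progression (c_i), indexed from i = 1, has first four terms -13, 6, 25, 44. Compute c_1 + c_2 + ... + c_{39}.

Common difference d = 19.
c_i = -13 + (i - 1)·19.
c_{39} = 709; S = 39·(-13 + 709)/2 = 13572.

13572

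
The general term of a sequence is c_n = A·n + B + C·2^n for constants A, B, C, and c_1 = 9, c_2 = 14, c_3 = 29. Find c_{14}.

Write the equations: A + B + 2C = 9; 2A + B + 4C = 14; 3A + B + 8C = 29.
Subtracting the first from the second: A + 2C = 5.
Subtracting the second from the third: A + 4C = 15.
Solving: C = 5, A = -5, then B = 4.
Hence c_{14} = -5·14 + 4 + 5·16384 = 81854.

81854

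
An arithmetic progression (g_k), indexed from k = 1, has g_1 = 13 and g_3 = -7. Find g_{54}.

Common difference d = (-7 - 13) / (3 - 1) = -10.
g_k = 13 + (k - 1)·(-10).
g_{54} = 13 + 53·(-10) = -517.

-517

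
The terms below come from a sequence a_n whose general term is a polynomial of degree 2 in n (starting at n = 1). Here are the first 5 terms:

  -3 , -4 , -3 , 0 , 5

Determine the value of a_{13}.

1st diffs: -1, 1, 3, 5.
2nd diffs: 2, 2, 2 (constant).
So a_n = n^2 - 4n.
Evaluating at n = 13 gives a_{13} = 117.

117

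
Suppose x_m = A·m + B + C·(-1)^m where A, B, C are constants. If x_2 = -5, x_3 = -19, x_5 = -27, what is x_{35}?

-147

Plug in m = 2, 3, 5: 2A + B + C = -5; 3A + B - C = -19; 5A + B - C = -27.
Subtracting the first from the second: A - 2C = -14.
Subtracting the second from the third: 2A = -8.
Solving: C = 5, A = -4, then B = -2.
Therefore x_{35} = -140 + (-2) + 5·(-1) = -147.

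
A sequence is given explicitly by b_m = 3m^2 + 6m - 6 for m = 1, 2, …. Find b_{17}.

963

b_{17} = 3·17^2 + 6·17 - 6 = 963.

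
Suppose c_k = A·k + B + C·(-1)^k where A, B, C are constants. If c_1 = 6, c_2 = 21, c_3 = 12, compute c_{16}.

63

Write the equations: A + B - C = 6; 2A + B + C = 21; 3A + B - C = 12.
Subtracting the first from the second: A + 2C = 15.
Subtracting the second from the third: A - 2C = -9.
Solving: C = 6, A = 3, then B = 9.
So c_k = 3·k + 9 + 6·(-1)^k; at k=16 this is 63.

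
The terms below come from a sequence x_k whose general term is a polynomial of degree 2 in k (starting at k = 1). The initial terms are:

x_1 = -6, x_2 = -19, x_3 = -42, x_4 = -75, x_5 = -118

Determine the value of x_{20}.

1st diffs: -13, -23, -33, -43.
2nd diffs: -10, -10, -10 (constant).
Newton forward-difference form: x_k = -6 + (-13)·C(k-1,1) + (-10)·C(k-1,2).
At k = 20: k-1 = 19, so x_{20} = -6 - 247 - 1710 = -1963.

-1963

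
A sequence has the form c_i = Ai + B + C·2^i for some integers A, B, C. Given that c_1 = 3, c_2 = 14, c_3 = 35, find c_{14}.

81926

The three given values yield: A + B + 2C = 3; 2A + B + 4C = 14; 3A + B + 8C = 35.
Subtracting the first from the second: A + 2C = 11.
Subtracting the second from the third: A + 4C = 21.
Solving: C = 5, A = 1, then B = -8.
So c_i = 1·i + (-8) + 5·2^i; at i=14 this is 81926.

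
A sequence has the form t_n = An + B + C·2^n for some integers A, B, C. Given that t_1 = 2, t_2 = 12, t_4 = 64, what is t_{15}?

131094

Write the equations: A + B + 2C = 2; 2A + B + 4C = 12; 4A + B + 16C = 64.
Subtracting the first from the second: A + 2C = 10.
Subtracting the second from the third: 2A + 12C = 52.
Solving: C = 4, A = 2, then B = -8.
Hence t_{15} = 2·15 + (-8) + 4·32768 = 131094.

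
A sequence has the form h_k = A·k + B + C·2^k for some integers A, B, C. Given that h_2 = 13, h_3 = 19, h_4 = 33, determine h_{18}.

At k = 2, 3, 4: 2A + B + 4C = 13; 3A + B + 8C = 19; 4A + B + 16C = 33.
Subtracting the first from the second: A + 4C = 6.
Subtracting the second from the third: A + 8C = 14.
Solving: C = 2, A = -2, then B = 9.
Hence h_{18} = -2·18 + 9 + 2·262144 = 524261.

524261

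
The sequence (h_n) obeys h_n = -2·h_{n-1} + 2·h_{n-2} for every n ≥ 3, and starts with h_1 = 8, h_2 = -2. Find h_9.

7040

h_3 = 20  h_4 = -44  h_5 = 128  h_6 = -344  h_7 = 944  h_8 = -2576  h_9 = 7040.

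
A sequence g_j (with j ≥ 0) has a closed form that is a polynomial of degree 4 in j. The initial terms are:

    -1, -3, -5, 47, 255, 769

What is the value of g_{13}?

1st diffs: -2, -2, 52, 208, 514.
2nd diffs: 0, 54, 156, 306.
3rd diffs: 54, 102, 150.
4th diffs: 48, 48 (constant).
So g_j = 2j^4 - 3j^3 - 5j^2 + 4j - 1.
Evaluating at j = 13 gives g_{13} = 49737.

49737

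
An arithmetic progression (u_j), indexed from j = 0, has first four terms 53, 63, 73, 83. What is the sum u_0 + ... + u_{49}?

Common difference d = 10.
u_j = 53 + (j - 0)·10.
u_{49} = 543; S = 50·(53 + 543)/2 = 14900.

14900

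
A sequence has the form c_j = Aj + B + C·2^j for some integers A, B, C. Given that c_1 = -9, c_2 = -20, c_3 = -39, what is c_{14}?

-65576

The three given values yield: A + B + 2C = -9; 2A + B + 4C = -20; 3A + B + 8C = -39.
Subtracting the first from the second: A + 2C = -11.
Subtracting the second from the third: A + 4C = -19.
Solving: C = -4, A = -3, then B = 2.
Therefore c_{14} = -42 + 2 + (-4)·16384 = -65576.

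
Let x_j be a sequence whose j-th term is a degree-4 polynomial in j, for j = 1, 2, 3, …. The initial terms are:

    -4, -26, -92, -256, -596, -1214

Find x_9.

1st diffs: -22, -66, -164, -340, -618.
2nd diffs: -44, -98, -176, -278.
3rd diffs: -54, -78, -102.
4th diffs: -24, -24 (constant).
So x_j = -j^4 + j^3 - 3j^2 - 5j + 4.
Evaluating at j = 9 gives x_9 = -6116.

-6116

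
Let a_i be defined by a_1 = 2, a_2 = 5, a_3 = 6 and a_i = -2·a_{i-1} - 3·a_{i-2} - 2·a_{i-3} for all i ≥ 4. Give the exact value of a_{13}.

-302

Compute successive terms:
a_4 = -31; a_5 = 34; a_6 = 13; a_7 = -66; a_8 = 25; a_9 = 122; a_{10} = -187; a_{11} = -42; a_{12} = 401; a_{13} = -302.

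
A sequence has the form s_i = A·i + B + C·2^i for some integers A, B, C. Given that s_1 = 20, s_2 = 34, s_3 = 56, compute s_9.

Write the equations: A + B + 2C = 20; 2A + B + 4C = 34; 3A + B + 8C = 56.
Subtracting the first from the second: A + 2C = 14.
Subtracting the second from the third: A + 4C = 22.
Solving: C = 4, A = 6, then B = 6.
Therefore s_9 = 54 + 6 + 4·512 = 2108.

2108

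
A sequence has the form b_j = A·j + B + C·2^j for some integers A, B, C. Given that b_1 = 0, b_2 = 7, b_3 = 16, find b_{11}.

At j = 1, 2, 3: A + B + 2C = 0; 2A + B + 4C = 7; 3A + B + 8C = 16.
Subtracting the first from the second: A + 2C = 7.
Subtracting the second from the third: A + 4C = 9.
Solving: C = 1, A = 5, then B = -7.
Therefore b_{11} = 55 + (-7) + 1·2048 = 2096.

2096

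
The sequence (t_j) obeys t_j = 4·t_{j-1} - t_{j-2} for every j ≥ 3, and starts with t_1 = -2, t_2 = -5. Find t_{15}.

-131041578

Step forward from the initial values:
t_3 = -18;  t_4 = -67;  t_5 = -250;  …;  t_{12} = -2520963;  t_{13} = -9408362;  t_{14} = -35112485;  t_{15} = -131041578.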